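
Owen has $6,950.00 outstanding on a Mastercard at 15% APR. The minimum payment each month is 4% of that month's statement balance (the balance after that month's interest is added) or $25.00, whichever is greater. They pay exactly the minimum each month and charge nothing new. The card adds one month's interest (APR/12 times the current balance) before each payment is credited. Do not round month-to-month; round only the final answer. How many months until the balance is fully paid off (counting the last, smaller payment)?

115 months

Monthly rate r = 15%/12 = 1.25% = 0.0125.
While 4% of the post-interest balance exceeds $25.00, each month B ← (B·(1+r))·(1 − 0.04), i.e. B shrinks by the factor (1+r)·0.96 = 0.972.
This holds for months 1–86. Entering month 87 the balance is $604.34; 4% of the post-interest balance is now below $25.00, so the flat $25.00 minimum applies from here.
From month 87 a fixed $25.00 at rate r clears $604.34 in 29 more payments. Total: 86 + 29 = 115 months.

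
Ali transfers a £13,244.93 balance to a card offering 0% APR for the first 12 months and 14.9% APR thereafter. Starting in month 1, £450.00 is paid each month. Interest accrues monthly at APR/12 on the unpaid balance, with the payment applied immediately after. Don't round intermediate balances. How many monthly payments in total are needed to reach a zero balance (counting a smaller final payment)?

Promo months 1–12 at r₀ = 0%/12 = 0; months 13+ at r₁ = 14.9%/12 = 0.0124167.
After month 12 (no interest yet): B = £13,244.93 − 12·£450.00 = £7,844.93.
Then at r₁ with £450.00/mo: n₂ = −ln(1 − r₁·B/P)/ln(1+r₁) ≈ 19.77 → 20 more payments.

32 months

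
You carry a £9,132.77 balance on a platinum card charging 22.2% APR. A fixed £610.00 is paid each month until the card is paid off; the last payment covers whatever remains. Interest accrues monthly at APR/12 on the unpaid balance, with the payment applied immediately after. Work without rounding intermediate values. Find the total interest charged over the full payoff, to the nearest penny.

Monthly rate r = 22.2%/12 = 1.85% = 0.0185.
Payoff takes n = ⌈−ln(1 − rB₀/P)/ln(1+r)⌉ = ⌈17.692⌉ = 18 payments; the last is £423.43.
Total paid = 17·£610.00 + £423.43 = £10,793.43.
Total interest = total paid − principal = £10,793.43 − £9,132.77 = £1,660.66.

£1,660.66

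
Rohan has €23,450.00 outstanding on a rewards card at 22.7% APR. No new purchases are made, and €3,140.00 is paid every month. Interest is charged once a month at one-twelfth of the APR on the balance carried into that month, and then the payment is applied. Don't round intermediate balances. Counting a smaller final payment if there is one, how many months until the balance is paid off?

Monthly rate r = 22.7%/12 = 1.89167% = 0.0189167.
Recurrence: B ← B·(1+r) − €3,140.00.
Month 1: interest €443.60; balance after payment €20,753.60.
Month 2: interest €392.59; balance after payment €18,006.18.
Closed form: n = −ln(1 − rB₀/P)/ln(1+r) = −ln(0.85873)/ln(1.01892) ≈ 8.127, so the balance reaches zero during payment 9.

9 months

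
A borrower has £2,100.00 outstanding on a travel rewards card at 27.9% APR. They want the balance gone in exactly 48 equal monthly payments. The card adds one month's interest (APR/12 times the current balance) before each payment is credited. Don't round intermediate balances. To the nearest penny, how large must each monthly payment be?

Monthly rate r = 27.9%/12 = 2.325% = 0.02325.
Level-payment amortization: P = B₀·r / (1 − (1+r)^(−n)) = 2100.00·0.02325 / (1 − 1.02325^(−48)).
Denominator 1 − (1+r)^(−48) = 0.668200413.
P = 48.825 / 0.668200413 ≈ 73.07.

£73.07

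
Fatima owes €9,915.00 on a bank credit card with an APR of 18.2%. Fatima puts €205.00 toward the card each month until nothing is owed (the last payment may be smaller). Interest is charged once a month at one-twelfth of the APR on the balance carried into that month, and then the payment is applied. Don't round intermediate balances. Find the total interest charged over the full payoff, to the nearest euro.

Monthly rate r = 18.2%/12 = 1.51667% = 0.0151667.
Payoff takes n = ⌈−ln(1 − rB₀/P)/ln(1+r)⌉ = ⌈87.862⌉ = 88 payments; the last is €176.82.
Total paid = 87·€205.00 + €176.82 = €18,011.82.
Total interest = total paid − principal = €18,011.82 − €9,915.00 = €8,096.82.

€8,097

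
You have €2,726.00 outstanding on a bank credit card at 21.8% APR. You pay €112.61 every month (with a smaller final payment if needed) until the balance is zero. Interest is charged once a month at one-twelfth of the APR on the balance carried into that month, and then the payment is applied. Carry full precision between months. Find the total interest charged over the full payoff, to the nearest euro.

€898

Monthly rate r = 21.8%/12 = 1.81667% = 0.0181667.
Payoff takes n = ⌈−ln(1 − rB₀/P)/ln(1+r)⌉ = ⌈32.183⌉ = 33 payments; the last is €20.73.
Total paid = 32·€112.61 + €20.73 = €3,624.25.
Total interest = total paid − principal = €3,624.25 − €2,726.00 = €898.25.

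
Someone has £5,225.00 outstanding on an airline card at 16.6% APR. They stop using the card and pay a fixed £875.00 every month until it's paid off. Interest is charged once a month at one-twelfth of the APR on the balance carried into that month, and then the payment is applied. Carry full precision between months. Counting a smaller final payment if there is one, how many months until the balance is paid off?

Monthly rate r = 16.6%/12 = 1.38333% = 0.0138333.
Recurrence: B ← B·(1+r) − £875.00.
Month 1: interest £72.28; balance after payment £4,422.28.
Month 2: interest £61.17; balance after payment £3,608.45.
Closed form: n = −ln(1 − rB₀/P)/ln(1+r) = −ln(0.9174)/ln(1.01383) ≈ 6.276, so the balance reaches zero during payment 7.

7 months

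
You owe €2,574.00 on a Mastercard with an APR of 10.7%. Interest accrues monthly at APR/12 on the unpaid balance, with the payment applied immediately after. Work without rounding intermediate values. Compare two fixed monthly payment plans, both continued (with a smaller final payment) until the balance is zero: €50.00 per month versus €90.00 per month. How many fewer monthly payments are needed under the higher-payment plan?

Monthly rate r = 10.7%/12 = 0.891667% = 0.00891667.
At €50.00/mo: n = ⌈−ln(1 − rB₀/P)/ln(1+r)⌉ = 70 payments (last €10.56); total interest = total paid − €2,574.00 = €886.56.
At €90.00/mo: 34 payments (last €14.73); total interest €410.73.
Payments saved = 70 − 34 = 36.

36 fewer payments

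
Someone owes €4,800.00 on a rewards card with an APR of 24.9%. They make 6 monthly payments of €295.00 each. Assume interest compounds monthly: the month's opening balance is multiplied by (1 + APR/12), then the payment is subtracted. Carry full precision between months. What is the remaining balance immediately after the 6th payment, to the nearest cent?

€3,565.07

Monthly rate r = 24.9%/12 = 2.075% = 0.02075.
Each month: B ← B·(1+r) − €295.00.
Month 1: interest €99.60; balance after payment €4,604.60.
Month 2: interest €95.55; balance after payment €4,405.15.
Month 3: interest €91.41; balance after payment €4,201.55.
Month 4: interest €87.18; balance after payment €3,993.73.
Month 5: interest €82.87; balance after payment €3,781.60.
Month 6: interest €78.47; balance after payment €3,565.07.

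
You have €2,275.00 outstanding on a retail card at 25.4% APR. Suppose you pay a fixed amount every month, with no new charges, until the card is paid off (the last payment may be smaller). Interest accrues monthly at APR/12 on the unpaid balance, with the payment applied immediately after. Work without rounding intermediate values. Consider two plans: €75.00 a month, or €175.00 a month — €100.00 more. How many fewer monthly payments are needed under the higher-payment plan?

34 fewer payments

Monthly rate r = 25.4%/12 = 2.11667% = 0.0211667.
At €75.00/mo: n = ⌈−ln(1 − rB₀/P)/ln(1+r)⌉ = 50 payments (last €3.74); total interest = total paid − €2,275.00 = €1,403.74.
At €175.00/mo: 16 payments (last €64.15); total interest €414.15.
Payments saved = 50 − 16 = 34.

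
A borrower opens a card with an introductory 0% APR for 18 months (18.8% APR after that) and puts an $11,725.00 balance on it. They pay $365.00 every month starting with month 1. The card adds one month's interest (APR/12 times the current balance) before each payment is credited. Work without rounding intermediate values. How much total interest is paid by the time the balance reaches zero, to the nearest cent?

Promo months 1–18 at r₀ = 0%/12 = 0; months 19+ at r₁ = 18.8%/12 = 0.0156667.
After month 18 (no interest yet): B = $11,725.00 − 18·$365.00 = $5,155.00.
Then at r₁ with $365.00/mo: n₂ = −ln(1 − r₁·B/P)/ln(1+r₁) ≈ 16.09 → 17 more payments.
Total paid = 34·$365.00 + $32.18 = $12,442.18; interest = $12,442.18 − $11,725.00 = $717.18.

$717.18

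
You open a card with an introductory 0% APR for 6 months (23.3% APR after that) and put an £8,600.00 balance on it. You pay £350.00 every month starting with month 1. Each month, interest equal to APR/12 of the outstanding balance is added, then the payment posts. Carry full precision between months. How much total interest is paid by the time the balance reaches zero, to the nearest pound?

Promo months 1–6 at r₀ = 0%/12 = 0; months 7+ at r₁ = 23.3%/12 = 0.0194167.
After month 6 (no interest yet): B = £8,600.00 − 6·£350.00 = £6,500.00.
Then at r₁ with £350.00/mo: n₂ = −ln(1 − r₁·B/P)/ln(1+r₁) ≈ 23.26 → 24 more payments.
Total paid = 29·£350.00 + £90.09 = £10,240.09; interest = £10,240.09 − £8,600.00 = £1,640.09.

£1,640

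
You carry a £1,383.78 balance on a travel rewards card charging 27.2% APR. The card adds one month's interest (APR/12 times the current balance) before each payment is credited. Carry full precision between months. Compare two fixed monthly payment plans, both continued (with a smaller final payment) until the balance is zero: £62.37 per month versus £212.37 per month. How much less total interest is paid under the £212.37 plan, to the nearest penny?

Monthly rate r = 27.2%/12 = 2.26667% = 0.0226667.
At £62.37/mo: n = ⌈−ln(1 − rB₀/P)/ln(1+r)⌉ = 32 payments (last £11.62); total interest = total paid − £1,383.78 = £561.31.
At £212.37/mo: 8 payments (last £27.88); total interest £130.69.
Interest saved = £561.31 − £130.69 = £430.62.

£430.62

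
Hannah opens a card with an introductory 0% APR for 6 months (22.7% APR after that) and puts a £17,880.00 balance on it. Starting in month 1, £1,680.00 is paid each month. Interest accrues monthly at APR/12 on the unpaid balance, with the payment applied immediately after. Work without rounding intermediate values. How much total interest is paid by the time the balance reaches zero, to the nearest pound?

Promo months 1–6 at r₀ = 0%/12 = 0; months 7+ at r₁ = 22.7%/12 = 0.0189167.
After month 6 (no interest yet): B = £17,880.00 − 6·£1,680.00 = £7,800.00.
Then at r₁ with £1,680.00/mo: n₂ = −ln(1 − r₁·B/P)/ln(1+r₁) ≈ 4.91 → 5 more payments.
Total paid = 10·£1,680.00 + £1,522.33 = £18,322.33; interest = £18,322.33 − £17,880.00 = £442.33.

£442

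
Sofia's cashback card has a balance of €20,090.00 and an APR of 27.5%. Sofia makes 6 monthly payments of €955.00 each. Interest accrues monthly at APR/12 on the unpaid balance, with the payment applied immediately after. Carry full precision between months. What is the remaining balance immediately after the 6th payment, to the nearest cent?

Monthly rate r = 27.5%/12 = 2.29167% = 0.0229167.
Each month: B ← B·(1+r) − €955.00.
Month 1: interest €460.40; balance after payment €19,595.40.
Month 2: interest €449.06; balance after payment €19,089.46.
Month 3: interest €437.47; balance after payment €18,571.92.
Month 4: interest €425.61; balance after payment €18,042.53.
Month 5: interest €413.47; balance after payment €17,501.00.
Month 6: interest €401.06; balance after payment €16,947.07.

€16,947.07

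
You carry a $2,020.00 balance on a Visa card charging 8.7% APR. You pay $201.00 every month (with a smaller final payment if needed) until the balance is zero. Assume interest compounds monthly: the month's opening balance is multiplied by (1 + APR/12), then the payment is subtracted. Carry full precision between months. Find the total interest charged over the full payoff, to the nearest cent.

$85.15

Monthly rate r = 8.7%/12 = 0.725% = 0.00725.
Payoff takes n = ⌈−ln(1 − rB₀/P)/ln(1+r)⌉ = ⌈10.472⌉ = 11 payments; the last is $95.15.
Total paid = 10·$201.00 + $95.15 = $2,105.15.
Total interest = total paid − principal = $2,105.15 − $2,020.00 = $85.15.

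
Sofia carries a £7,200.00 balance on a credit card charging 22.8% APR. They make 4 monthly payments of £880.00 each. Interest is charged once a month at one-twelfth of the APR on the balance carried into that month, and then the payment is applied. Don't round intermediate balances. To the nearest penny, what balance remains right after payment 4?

Monthly rate r = 22.8%/12 = 1.9% = 0.019.
Each month: B ← B·(1+r) − £880.00.
Month 1: interest £136.80; balance after payment £6,456.80.
Month 2: interest £122.68; balance after payment £5,699.48.
Month 3: interest £108.29; balance after payment £4,927.77.
Month 4: interest £93.63; balance after payment £4,141.40.

£4,141.40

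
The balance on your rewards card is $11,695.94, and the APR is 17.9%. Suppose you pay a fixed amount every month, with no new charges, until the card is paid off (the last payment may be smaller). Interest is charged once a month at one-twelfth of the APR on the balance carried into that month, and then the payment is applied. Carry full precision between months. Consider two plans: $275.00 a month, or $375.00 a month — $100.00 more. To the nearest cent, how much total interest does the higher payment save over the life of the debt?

$2,835.84

Monthly rate r = 17.9%/12 = 1.49167% = 0.0149167.
At $275.00/mo: n = ⌈−ln(1 − rB₀/P)/ln(1+r)⌉ = 68 payments (last $264.25); total interest = total paid − $11,695.94 = $6,993.31.
At $375.00/mo: 43 payments (last $103.41); total interest $4,157.47.
Interest saved = $6,993.31 − $4,157.47 = $2,835.84.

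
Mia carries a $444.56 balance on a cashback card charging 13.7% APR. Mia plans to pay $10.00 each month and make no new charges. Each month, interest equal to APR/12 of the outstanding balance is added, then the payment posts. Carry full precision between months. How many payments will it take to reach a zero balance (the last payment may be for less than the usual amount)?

63 months

Monthly rate r = 13.7%/12 = 1.14167% = 0.0114167.
Recurrence: B ← B·(1+r) − $10.00.
Month 1: interest $5.08; balance after payment $439.64.
Month 2: interest $5.02; balance after payment $434.65.
Closed form: n = −ln(1 − rB₀/P)/ln(1+r) = −ln(0.49246)/ln(1.01142) ≈ 62.398, so the balance reaches zero during payment 63.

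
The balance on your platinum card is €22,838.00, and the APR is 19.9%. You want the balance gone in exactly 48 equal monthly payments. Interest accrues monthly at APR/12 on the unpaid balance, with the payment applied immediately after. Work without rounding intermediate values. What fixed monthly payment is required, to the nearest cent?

Monthly rate r = 19.9%/12 = 1.65833% = 0.0165833.
Level-payment amortization: P = B₀·r / (1 − (1+r)^(−n)) = 22838.00·0.0165833 / (1 − 1.01658^(−48)).
Denominator 1 − (1+r)^(−48) = 0.545915469.
P = 378.73 / 0.545915469 ≈ 693.75.

€693.75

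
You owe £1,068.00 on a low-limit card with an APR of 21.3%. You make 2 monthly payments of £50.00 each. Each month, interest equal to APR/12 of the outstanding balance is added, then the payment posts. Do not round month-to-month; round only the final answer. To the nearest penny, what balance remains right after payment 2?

£1,005.36

Monthly rate r = 21.3%/12 = 1.775% = 0.01775.
Each month: B ← B·(1+r) − £50.00.
Month 1: interest £18.96; balance after payment £1,036.96.
Month 2: interest £18.41; balance after payment £1,005.36.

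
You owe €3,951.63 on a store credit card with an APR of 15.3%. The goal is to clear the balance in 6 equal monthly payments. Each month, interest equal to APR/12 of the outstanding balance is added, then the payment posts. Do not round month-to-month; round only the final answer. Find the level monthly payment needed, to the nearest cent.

Monthly rate r = 15.3%/12 = 1.275% = 0.01275.
Level-payment amortization: P = B₀·r / (1 − (1+r)^(−n)) = 3951.63·0.01275 / (1 − 1.01275^(−6)).
Denominator 1 − (1+r)^(−6) = 0.0731990103.
P = 50.3833 / 0.0731990103 ≈ 688.31.

€688.31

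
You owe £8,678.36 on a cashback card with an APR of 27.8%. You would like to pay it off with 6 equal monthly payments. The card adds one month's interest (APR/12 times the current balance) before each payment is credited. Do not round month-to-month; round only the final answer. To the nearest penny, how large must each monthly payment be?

Monthly rate r = 27.8%/12 = 2.31667% = 0.0231667.
Level-payment amortization: P = B₀·r / (1 − (1+r)^(−n)) = 8678.36·0.0231667 / (1 − 1.02317^(−6)).
Denominator 1 − (1+r)^(−6) = 0.128391008.
P = 201.049 / 0.128391008 ≈ 1565.91.

£1,565.91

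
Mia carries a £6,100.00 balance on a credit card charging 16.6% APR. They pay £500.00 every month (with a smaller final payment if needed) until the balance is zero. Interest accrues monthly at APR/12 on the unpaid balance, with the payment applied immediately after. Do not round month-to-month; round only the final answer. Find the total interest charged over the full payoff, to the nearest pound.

£628

Monthly rate r = 16.6%/12 = 1.38333% = 0.0138333.
Payoff takes n = ⌈−ln(1 − rB₀/P)/ln(1+r)⌉ = ⌈13.454⌉ = 14 payments; the last is £228.09.
Total paid = 13·£500.00 + £228.09 = £6,728.09.
Total interest = total paid − principal = £6,728.09 − £6,100.00 = £628.09.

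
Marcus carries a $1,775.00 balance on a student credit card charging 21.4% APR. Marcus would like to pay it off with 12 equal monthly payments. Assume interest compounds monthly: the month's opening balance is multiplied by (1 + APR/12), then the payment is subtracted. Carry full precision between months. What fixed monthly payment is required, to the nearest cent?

Monthly rate r = 21.4%/12 = 1.78333% = 0.0178333.
Level-payment amortization: P = B₀·r / (1 − (1+r)^(−n)) = 1775.00·0.0178333 / (1 − 1.01783^(−12)).
Denominator 1 − (1+r)^(−12) = 0.191127697.
P = 31.6542 / 0.191127697 ≈ 165.62.

$165.62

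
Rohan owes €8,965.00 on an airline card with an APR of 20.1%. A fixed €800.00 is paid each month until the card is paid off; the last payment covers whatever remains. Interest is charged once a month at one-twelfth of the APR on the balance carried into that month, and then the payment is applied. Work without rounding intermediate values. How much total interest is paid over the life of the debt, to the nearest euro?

€1,049

Monthly rate r = 20.1%/12 = 1.675% = 0.01675.
Payoff takes n = ⌈−ln(1 − rB₀/P)/ln(1+r)⌉ = ⌈12.515⌉ = 13 payments; the last is €413.72.
Total paid = 12·€800.00 + €413.72 = €10,013.72.
Total interest = total paid − principal = €10,013.72 − €8,965.00 = €1,048.72.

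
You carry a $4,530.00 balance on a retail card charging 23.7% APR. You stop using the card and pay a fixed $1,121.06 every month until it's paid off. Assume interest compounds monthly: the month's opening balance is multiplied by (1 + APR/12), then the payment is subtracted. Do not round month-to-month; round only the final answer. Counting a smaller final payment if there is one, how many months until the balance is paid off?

Monthly rate r = 23.7%/12 = 1.975% = 0.01975.
Recurrence: B ← B·(1+r) − $1,121.06.
Month 1: interest $89.47; balance after payment $3,498.41.
Month 2: interest $69.09; balance after payment $2,446.44.
Month 3: interest $48.32; balance after payment $1,373.70.
Month 4: interest $27.13; balance after payment $279.77.
Month 5: interest $5.53; balance after payment $0.00.

5 months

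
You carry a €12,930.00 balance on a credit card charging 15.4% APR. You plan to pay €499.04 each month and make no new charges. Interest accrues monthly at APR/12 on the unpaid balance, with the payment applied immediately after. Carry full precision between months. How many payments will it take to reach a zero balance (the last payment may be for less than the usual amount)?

32 months

Monthly rate r = 15.4%/12 = 1.28333% = 0.0128333.
Recurrence: B ← B·(1+r) − €499.04.
Month 1: interest €165.94; balance after payment €12,596.89.
Month 2: interest €161.66; balance after payment €12,259.52.
Closed form: n = −ln(1 − rB₀/P)/ln(1+r) = −ln(0.66749)/ln(1.01283) ≈ 31.700, so the balance reaches zero during payment 32.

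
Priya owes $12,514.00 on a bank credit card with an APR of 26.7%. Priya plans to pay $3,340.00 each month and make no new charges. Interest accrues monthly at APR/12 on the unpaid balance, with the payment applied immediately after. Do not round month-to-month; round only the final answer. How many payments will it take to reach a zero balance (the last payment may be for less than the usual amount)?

Monthly rate r = 26.7%/12 = 2.225% = 0.02225.
Recurrence: B ← B·(1+r) − $3,340.00.
Month 1: interest $278.44; balance after payment $9,452.44.
Month 2: interest $210.32; balance after payment $6,322.75.
Month 3: interest $140.68; balance after payment $3,123.43.
Month 4: interest $69.50; balance after payment $0.00.

4 payments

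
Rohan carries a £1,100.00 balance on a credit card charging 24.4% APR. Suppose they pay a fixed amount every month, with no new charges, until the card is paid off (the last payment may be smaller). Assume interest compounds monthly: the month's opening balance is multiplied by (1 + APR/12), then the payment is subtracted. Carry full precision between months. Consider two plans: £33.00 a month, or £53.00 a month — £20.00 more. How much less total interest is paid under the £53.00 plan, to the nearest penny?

£413.20

Monthly rate r = 24.4%/12 = 2.03333% = 0.0203333.
At £33.00/mo: n = ⌈−ln(1 − rB₀/P)/ln(1+r)⌉ = 57 payments (last £8.70); total interest = total paid − £1,100.00 = £756.70.
At £53.00/mo: 28 payments (last £12.50); total interest £343.50.
Interest saved = £756.70 − £343.50 = £413.20.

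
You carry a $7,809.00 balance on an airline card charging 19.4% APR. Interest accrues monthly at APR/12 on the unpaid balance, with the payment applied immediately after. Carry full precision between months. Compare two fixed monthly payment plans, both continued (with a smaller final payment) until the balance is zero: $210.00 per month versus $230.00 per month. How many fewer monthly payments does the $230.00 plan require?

Monthly rate r = 19.4%/12 = 1.61667% = 0.0161667.
At $210.00/mo: n = ⌈−ln(1 − rB₀/P)/ln(1+r)⌉ = 58 payments (last $66.98); total interest = total paid − $7,809.00 = $4,227.98.
At $230.00/mo: 50 payments (last $147.00); total interest $3,608.00.
Payments saved = 58 − 50 = 8.

8 fewer payments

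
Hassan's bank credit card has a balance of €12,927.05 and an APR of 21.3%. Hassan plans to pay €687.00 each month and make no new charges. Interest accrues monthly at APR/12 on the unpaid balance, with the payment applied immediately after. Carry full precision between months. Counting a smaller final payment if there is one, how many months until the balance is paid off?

24 payments

Monthly rate r = 21.3%/12 = 1.775% = 0.01775.
Recurrence: B ← B·(1+r) − €687.00.
Month 1: interest €229.46; balance after payment €12,469.51.
Month 2: interest €221.33; balance after payment €12,003.84.
Closed form: n = −ln(1 − rB₀/P)/ln(1+r) = −ln(0.666)/ln(1.01775) ≈ 23.102, so the balance reaches zero during payment 24.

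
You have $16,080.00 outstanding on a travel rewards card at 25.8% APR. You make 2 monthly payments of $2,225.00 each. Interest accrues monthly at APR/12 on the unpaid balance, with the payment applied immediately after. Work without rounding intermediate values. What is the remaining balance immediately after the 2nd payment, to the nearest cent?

Monthly rate r = 25.8%/12 = 2.15% = 0.0215.
Each month: B ← B·(1+r) − $2,225.00.
Month 1: interest $345.72; balance after payment $14,200.72.
Month 2: interest $305.32; balance after payment $12,281.04.

$12,281.04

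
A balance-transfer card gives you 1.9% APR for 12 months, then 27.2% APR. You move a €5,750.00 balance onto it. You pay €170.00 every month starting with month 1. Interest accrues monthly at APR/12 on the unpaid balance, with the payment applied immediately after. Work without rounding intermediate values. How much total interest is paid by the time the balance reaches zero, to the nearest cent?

€1,654.39

Promo months 1–12 at r₀ = 1.9%/12 = 0.00158333; months 13+ at r₁ = 27.2%/12 = 0.0226667.
After month 12: iterate B ← B·(1+r₀) − €170.00 for 12 months → €3,802.35.
Then at r₁ with €170.00/mo: n₂ = −ln(1 − r₁·B/P)/ln(1+r₁) ≈ 31.55 → 32 more payments.
Total paid = 43·€170.00 + €94.39 = €7,404.39; interest = €7,404.39 − €5,750.00 = €1,654.39.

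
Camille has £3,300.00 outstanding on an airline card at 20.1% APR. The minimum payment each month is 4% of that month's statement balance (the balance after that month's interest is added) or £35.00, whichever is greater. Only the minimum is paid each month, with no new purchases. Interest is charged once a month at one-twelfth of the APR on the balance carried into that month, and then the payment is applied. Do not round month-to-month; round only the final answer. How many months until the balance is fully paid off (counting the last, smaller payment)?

88 months

Monthly rate r = 20.1%/12 = 1.675% = 0.01675.
While 4% of the post-interest balance exceeds £35.00, each month B ← (B·(1+r))·(1 − 0.04), i.e. B shrinks by the factor (1+r)·0.96 = 0.97608.
This holds for months 1–56. Entering month 57 the balance is £850.54; 4% of the post-interest balance is now below £35.00, so the flat £35.00 minimum applies from here.
From month 57 a fixed £35.00 at rate r clears £850.54 in 32 more payments. Total: 56 + 32 = 88 months.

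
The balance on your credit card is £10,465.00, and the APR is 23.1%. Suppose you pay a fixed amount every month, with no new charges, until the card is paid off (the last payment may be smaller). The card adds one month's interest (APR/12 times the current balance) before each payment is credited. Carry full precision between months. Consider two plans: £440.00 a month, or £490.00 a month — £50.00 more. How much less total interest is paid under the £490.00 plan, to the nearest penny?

£518.45

Monthly rate r = 23.1%/12 = 1.925% = 0.01925.
At £440.00/mo: n = ⌈−ln(1 − rB₀/P)/ln(1+r)⌉ = 33 payments (last £47.83); total interest = total paid − £10,465.00 = £3,662.83.
At £490.00/mo: 28 payments (last £379.38); total interest £3,144.38.
Interest saved = £3,662.83 − £3,144.38 = £518.45.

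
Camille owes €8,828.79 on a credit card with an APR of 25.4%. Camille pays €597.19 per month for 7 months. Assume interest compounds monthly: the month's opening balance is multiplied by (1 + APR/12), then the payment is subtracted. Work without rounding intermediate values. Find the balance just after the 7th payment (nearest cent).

Monthly rate r = 25.4%/12 = 2.11667% = 0.0211667.
Each month: B ← B·(1+r) − €597.19.
Month 1: interest €186.88; balance after payment €8,418.48.
Month 2: interest €178.19; balance after payment €7,999.48.
Month 3: interest €169.32; balance after payment €7,571.61.
Month 4: interest €160.27; balance after payment €7,134.69.
Month 5: interest €151.02; balance after payment €6,688.51.
Month 6: interest €141.57; balance after payment €6,232.90.
Month 7: interest €131.93; balance after payment €5,767.64.

€5,767.64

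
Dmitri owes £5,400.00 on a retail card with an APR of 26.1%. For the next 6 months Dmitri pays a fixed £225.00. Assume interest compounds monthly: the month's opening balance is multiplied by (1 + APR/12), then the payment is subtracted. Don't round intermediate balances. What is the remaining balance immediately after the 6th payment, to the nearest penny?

£4,718.58

Monthly rate r = 26.1%/12 = 2.175% = 0.02175.
Each month: B ← B·(1+r) − £225.00.
Month 1: interest £117.45; balance after payment £5,292.45.
Month 2: interest £115.11; balance after payment £5,182.56.
Month 3: interest £112.72; balance after payment £5,070.28.
Month 4: interest £110.28; balance after payment £4,955.56.
Month 5: interest £107.78; balance after payment £4,838.34.
Month 6: interest £105.23; balance after payment £4,718.58.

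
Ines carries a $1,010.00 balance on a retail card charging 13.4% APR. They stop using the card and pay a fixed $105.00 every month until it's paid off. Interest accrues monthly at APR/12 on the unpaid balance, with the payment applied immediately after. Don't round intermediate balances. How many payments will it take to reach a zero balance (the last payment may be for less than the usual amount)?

11 payments

Monthly rate r = 13.4%/12 = 1.11667% = 0.0111667.
Recurrence: B ← B·(1+r) − $105.00.
Month 1: interest $11.28; balance after payment $916.28.
Month 2: interest $10.23; balance after payment $821.51.
Closed form: n = −ln(1 − rB₀/P)/ln(1+r) = −ln(0.89259)/ln(1.01117) ≈ 10.233, so the balance reaches zero during payment 11.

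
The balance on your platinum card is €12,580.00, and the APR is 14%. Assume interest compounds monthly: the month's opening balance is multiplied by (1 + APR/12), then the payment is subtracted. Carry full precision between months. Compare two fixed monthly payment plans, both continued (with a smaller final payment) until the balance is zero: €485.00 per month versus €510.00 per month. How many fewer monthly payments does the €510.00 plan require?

Monthly rate r = 14%/12 = 1.16667% = 0.0116667.
At €485.00/mo: n = ⌈−ln(1 − rB₀/P)/ln(1+r)⌉ = 32 payments (last €35.30); total interest = total paid − €12,580.00 = €2,490.30.
At €510.00/mo: 30 payments (last €132.05); total interest €2,342.05.
Payments saved = 32 − 30 = 2.

2 fewer payments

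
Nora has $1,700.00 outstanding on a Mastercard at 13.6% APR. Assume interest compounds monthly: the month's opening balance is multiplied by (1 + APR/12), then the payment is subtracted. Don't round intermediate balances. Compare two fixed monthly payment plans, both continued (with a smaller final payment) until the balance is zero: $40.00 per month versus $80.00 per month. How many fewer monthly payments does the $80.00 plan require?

34 fewer payments

Monthly rate r = 13.6%/12 = 1.13333% = 0.0113333.
At $40.00/mo: n = ⌈−ln(1 − rB₀/P)/ln(1+r)⌉ = 59 payments (last $12.47); total interest = total paid − $1,700.00 = $632.47.
At $80.00/mo: 25 payments (last $36.06); total interest $256.06.
Payments saved = 59 − 25 = 34.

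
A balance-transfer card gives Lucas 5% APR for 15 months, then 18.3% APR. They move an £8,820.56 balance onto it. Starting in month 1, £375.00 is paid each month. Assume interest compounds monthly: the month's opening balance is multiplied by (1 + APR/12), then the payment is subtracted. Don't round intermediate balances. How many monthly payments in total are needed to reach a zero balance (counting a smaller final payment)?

Promo months 1–15 at r₀ = 5%/12 = 0.00416667; months 16+ at r₁ = 18.3%/12 = 0.01525.
After month 15: iterate B ← B·(1+r₀) − £375.00 for 15 months → £3,596.16.
Then at r₁ with £375.00/mo: n₂ = −ln(1 − r₁·B/P)/ln(1+r₁) ≈ 10.45 → 11 more payments.

26 months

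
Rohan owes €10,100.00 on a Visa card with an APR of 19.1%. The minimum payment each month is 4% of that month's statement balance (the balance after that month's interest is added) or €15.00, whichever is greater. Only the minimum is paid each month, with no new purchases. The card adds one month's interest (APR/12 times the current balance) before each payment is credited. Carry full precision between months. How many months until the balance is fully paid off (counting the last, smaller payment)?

Monthly rate r = 19.1%/12 = 1.59167% = 0.0159167.
While 4% of the post-interest balance exceeds €15.00, each month B ← (B·(1+r))·(1 − 0.04), i.e. B shrinks by the factor (1+r)·0.96 = 0.97528.
This holds for months 1–133. Entering month 134 the balance is €361.84; 4% of the post-interest balance is now below €15.00, so the flat €15.00 minimum applies from here.
From month 134 a fixed €15.00 at rate r clears €361.84 in 31 more payments. Total: 133 + 31 = 164 months.

164 months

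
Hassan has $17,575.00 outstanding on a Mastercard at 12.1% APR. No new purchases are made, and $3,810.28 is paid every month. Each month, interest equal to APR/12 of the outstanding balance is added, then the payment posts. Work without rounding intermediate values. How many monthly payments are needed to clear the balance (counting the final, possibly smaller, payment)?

Monthly rate r = 12.1%/12 = 1.00833% = 0.0100833.
Recurrence: B ← B·(1+r) − $3,810.28.
Month 1: interest $177.21; balance after payment $13,941.93.
Month 2: interest $140.58; balance after payment $10,272.24.
Month 3: interest $103.58; balance after payment $6,565.53.
Month 4: interest $66.20; balance after payment $2,821.46.
Month 5: interest $28.45; balance after payment $0.00.

5 months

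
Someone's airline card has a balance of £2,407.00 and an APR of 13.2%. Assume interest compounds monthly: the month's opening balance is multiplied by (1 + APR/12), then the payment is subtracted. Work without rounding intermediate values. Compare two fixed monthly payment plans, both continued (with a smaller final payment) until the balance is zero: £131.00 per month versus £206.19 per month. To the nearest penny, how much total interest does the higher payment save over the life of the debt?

Monthly rate r = 13.2%/12 = 1.1% = 0.011.
At £131.00/mo: n = ⌈−ln(1 − rB₀/P)/ln(1+r)⌉ = 21 payments (last £83.88); total interest = total paid − £2,407.00 = £296.88.
At £206.19/mo: 13 payments (last £116.33); total interest £183.61.
Interest saved = £296.88 − £183.61 = £113.27.

£113.27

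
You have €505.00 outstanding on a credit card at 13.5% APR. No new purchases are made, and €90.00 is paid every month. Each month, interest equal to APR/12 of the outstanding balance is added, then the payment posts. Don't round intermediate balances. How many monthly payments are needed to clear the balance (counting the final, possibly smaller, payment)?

6 months

Monthly rate r = 13.5%/12 = 1.125% = 0.01125.
Recurrence: B ← B·(1+r) − €90.00.
Month 1: interest €5.68; balance after payment €420.68.
Month 2: interest €4.73; balance after payment €335.41.
Month 3: interest €3.77; balance after payment €249.19.
Month 4: interest €2.80; balance after payment €161.99.
Month 5: interest €1.82; balance after payment €73.81.
Month 6: interest €0.83; balance after payment €0.00.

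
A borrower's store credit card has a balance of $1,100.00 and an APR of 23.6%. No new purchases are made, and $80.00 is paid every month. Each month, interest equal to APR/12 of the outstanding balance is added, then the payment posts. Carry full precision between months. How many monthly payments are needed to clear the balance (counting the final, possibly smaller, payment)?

Monthly rate r = 23.6%/12 = 1.96667% = 0.0196667.
Recurrence: B ← B·(1+r) − $80.00.
Month 1: interest $21.63; balance after payment $1,041.63.
Month 2: interest $20.49; balance after payment $982.12.
Closed form: n = −ln(1 − rB₀/P)/ln(1+r) = −ln(0.72958)/ln(1.01967) ≈ 16.188, so the balance reaches zero during payment 17.

17 payments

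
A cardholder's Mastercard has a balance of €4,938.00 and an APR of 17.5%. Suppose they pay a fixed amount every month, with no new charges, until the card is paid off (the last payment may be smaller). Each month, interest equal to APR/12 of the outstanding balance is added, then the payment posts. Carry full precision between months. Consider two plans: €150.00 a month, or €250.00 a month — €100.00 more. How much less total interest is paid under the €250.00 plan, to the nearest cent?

Monthly rate r = 17.5%/12 = 1.45833% = 0.0145833.
At €150.00/mo: n = ⌈−ln(1 − rB₀/P)/ln(1+r)⌉ = 46 payments (last €26.85); total interest = total paid − €4,938.00 = €1,838.85.
At €250.00/mo: 24 payments (last €117.06); total interest €929.06.
Interest saved = €1,838.85 − €929.06 = €909.79.

€909.79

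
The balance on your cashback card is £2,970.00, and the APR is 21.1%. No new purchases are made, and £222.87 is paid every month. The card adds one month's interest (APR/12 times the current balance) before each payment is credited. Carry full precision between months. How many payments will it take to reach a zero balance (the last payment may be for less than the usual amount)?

Monthly rate r = 21.1%/12 = 1.75833% = 0.0175833.
Recurrence: B ← B·(1+r) − £222.87.
Month 1: interest £52.22; balance after payment £2,799.35.
Month 2: interest £49.22; balance after payment £2,625.70.
Closed form: n = −ln(1 − rB₀/P)/ln(1+r) = −ln(0.76568)/ln(1.01758) ≈ 15.317, so the balance reaches zero during payment 16.

16 months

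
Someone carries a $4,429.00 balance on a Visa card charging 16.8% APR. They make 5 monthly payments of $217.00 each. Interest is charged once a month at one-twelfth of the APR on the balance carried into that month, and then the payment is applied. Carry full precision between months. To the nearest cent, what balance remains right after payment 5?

$3,632.02

Monthly rate r = 16.8%/12 = 1.4% = 0.014.
Each month: B ← B·(1+r) − $217.00.
Month 1: interest $62.01; balance after payment $4,274.01.
Month 2: interest $59.84; balance after payment $4,116.84.
Month 3: interest $57.64; balance after payment $3,957.48.
Month 4: interest $55.40; balance after payment $3,795.88.
Month 5: interest $53.14; balance after payment $3,632.02.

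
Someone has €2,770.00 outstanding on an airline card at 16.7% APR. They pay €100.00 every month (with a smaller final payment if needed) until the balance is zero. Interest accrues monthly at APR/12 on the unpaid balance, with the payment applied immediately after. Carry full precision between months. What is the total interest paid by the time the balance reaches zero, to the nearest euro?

€753

Monthly rate r = 16.7%/12 = 1.39167% = 0.0139167.
Payoff takes n = ⌈−ln(1 − rB₀/P)/ln(1+r)⌉ = ⌈35.232⌉ = 36 payments; the last is €23.33.
Total paid = 35·€100.00 + €23.33 = €3,523.33.
Total interest = total paid − principal = €3,523.33 − €2,770.00 = €753.33.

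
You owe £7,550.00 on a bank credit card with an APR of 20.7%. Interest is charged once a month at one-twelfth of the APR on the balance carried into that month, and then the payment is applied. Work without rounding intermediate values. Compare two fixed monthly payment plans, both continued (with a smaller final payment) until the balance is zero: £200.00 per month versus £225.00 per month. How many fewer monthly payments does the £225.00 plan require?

11 fewer payments

Monthly rate r = 20.7%/12 = 1.725% = 0.01725.
At £200.00/mo: n = ⌈−ln(1 − rB₀/P)/ln(1+r)⌉ = 62 payments (last £116.69); total interest = total paid − £7,550.00 = £4,766.69.
At £225.00/mo: 51 payments (last £126.52); total interest £3,826.52.
Payments saved = 62 − 51 = 11.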